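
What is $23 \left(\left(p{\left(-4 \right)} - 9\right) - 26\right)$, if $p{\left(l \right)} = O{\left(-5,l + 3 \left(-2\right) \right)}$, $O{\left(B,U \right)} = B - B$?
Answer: $-805$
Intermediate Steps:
$O{\left(B,U \right)} = 0$
$p{\left(l \right)} = 0$
$23 \left(\left(p{\left(-4 \right)} - 9\right) - 26\right) = 23 \left(\left(0 - 9\right) - 26\right) = 23 \left(-9 - 26\right) = 23 \left(-35\right) = -805$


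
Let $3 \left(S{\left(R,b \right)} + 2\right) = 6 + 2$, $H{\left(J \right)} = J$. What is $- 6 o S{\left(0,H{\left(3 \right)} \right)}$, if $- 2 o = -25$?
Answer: $-50$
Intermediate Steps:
$o = \frac{25}{2}$ ($o = \left(- \frac{1}{2}\right) \left(-25\right) = \frac{25}{2} \approx 12.5$)
$S{\left(R,b \right)} = \frac{2}{3}$ ($S{\left(R,b \right)} = -2 + \frac{6 + 2}{3} = -2 + \frac{1}{3} \cdot 8 = -2 + \frac{8}{3} = \frac{2}{3}$)
$- 6 o S{\left(0,H{\left(3 \right)} \right)} = \left(-6\right) \frac{25}{2} \cdot \frac{2}{3} = \left(-75\right) \frac{2}{3} = -50$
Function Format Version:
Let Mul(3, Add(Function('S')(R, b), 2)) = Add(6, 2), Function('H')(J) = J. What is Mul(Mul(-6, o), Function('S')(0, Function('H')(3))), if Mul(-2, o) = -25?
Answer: -50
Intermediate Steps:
o = Rational(25, 2) (o = Mul(Rational(-1, 2), -25) = Rational(25, 2) ≈ 12.500)
Function('S')(R, b) = Rational(2, 3) (Function('S')(R, b) = Add(-2, Mul(Rational(1, 3), Add(6, 2))) = Add(-2, Mul(Rational(1, 3), 8)) = Add(-2, Rational(8, 3)) = Rational(2, 3))
Mul(Mul(-6, o), Function('S')(0, Function('H')(3))) = Mul(Mul(-6, Rational(25, 2)), Rational(2, 3)) = Mul(-75, Rational(2, 3)) = -50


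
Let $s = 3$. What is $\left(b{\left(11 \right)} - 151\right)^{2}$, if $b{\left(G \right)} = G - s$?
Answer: $20449$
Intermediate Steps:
$b{\left(G \right)} = -3 + G$ ($b{\left(G \right)} = G - 3 = -3 + G$)
$\left(b{\left(11 \right)} - 151\right)^{2} = \left(\left(-3 + 11\right) - 151\right)^{2} = \left(8 - 151\right)^{2} = \left(-143\right)^{2} = 20449$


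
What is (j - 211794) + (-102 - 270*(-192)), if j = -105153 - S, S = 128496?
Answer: -393705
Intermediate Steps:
j = -233649 (j = -105153 - 1*128496 = -105153 - 128496 = -233649)
(j - 211794) + (-102 - 270*(-192)) = (-233649 - 211794) + (-102 - 270*(-192)) = -445443 + (-102 + 51840) = -445443 + 51738 = -393705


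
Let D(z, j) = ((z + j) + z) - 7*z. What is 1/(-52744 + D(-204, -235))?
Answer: -1/51959 ≈ -1.9246e-5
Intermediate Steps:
D(z, j) = j - 5*z (D(z, j) = ((j + z) + z) - 7*z = (j + 2*z) - 7*z = j - 5*z)
1/(-52744 + D(-204, -235)) = 1/(-52744 + (-235 - 5*(-204))) = 1/(-52744 + (-235 + 1020)) = 1/(-52744 + 785) = 1/(-51959) = -1/51959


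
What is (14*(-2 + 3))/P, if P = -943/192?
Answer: -2688/943 ≈ -2.8505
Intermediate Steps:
P = -943/192 (P = -943*1/192 = -943/192 ≈ -4.9115)
(14*(-2 + 3))/P = (14*(-2 + 3))/(-943/192) = (14*1)*(-192/943) = 14*(-192/943) = -2688/943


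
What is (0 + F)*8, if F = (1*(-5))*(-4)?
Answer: 160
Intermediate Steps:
F = 20 (F = -5*(-4) = 20)
(0 + F)*8 = (0 + 20)*8 = 20*8 = 160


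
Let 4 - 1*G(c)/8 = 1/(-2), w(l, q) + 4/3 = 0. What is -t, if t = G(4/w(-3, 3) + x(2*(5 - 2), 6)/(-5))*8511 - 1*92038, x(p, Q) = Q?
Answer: -214358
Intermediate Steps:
w(l, q) = -4/3 (w(l, q) = -4/3 + 0 = -4/3)
G(c) = 36 (G(c) = 32 - 8/(-2) = 32 - 8*(-½) = 32 + 4 = 36)
t = 214358 (t = 36*8511 - 1*92038 = 306396 - 92038 = 214358)
-t = -1*214358 = -214358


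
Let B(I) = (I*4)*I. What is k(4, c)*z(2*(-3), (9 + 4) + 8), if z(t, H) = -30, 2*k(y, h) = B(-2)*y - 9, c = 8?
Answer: -825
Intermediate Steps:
B(I) = 4*I**2 (B(I) = (4*I)*I = 4*I**2)
k(y, h) = -9/2 + 8*y (k(y, h) = ((4*(-2)**2)*y - 9)/2 = ((4*4)*y - 9)/2 = (16*y - 9)/2 = (-9 + 16*y)/2 = -9/2 + 8*y)
k(4, c)*z(2*(-3), (9 + 4) + 8) = (-9/2 + 8*4)*(-30) = (-9/2 + 32)*(-30) = (55/2)*(-30) = -825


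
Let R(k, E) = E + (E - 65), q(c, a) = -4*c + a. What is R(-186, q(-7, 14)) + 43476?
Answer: 43495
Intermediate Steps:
q(c, a) = a - 4*c
R(k, E) = -65 + 2*E (R(k, E) = E + (-65 + E) = -65 + 2*E)
R(-186, q(-7, 14)) + 43476 = (-65 + 2*(14 - 4*(-7))) + 43476 = (-65 + 2*(14 + 28)) + 43476 = (-65 + 2*42) + 43476 = (-65 + 84) + 43476 = 19 + 43476 = 43495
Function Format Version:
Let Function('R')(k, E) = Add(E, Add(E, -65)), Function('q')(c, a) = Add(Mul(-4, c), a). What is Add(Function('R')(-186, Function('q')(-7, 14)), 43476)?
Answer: 43495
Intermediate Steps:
Function('q')(c, a) = Add(a, Mul(-4, c))
Function('R')(k, E) = Add(-65, Mul(2, E)) (Function('R')(k, E) = Add(E, Add(-65, E)) = Add(-65, Mul(2, E)))
Add(Function('R')(-186, Function('q')(-7, 14)), 43476) = Add(Add(-65, Mul(2, Add(14, Mul(-4, -7)))), 43476) = Add(Add(-65, Mul(2, Add(14, 28))), 43476) = Add(Add(-65, Mul(2, 42)), 43476) = Add(Add(-65, 84), 43476) = Add(19, 43476) = 43495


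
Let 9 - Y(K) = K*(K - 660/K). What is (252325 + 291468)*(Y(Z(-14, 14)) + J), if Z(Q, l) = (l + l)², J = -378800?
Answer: -539870621091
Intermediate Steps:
Z(Q, l) = 4*l² (Z(Q, l) = (2*l)² = 4*l²)
Y(K) = 9 - K*(K - 660/K)
(252325 + 291468)*(Y(Z(-14, 14)) + J) = (252325 + 291468)*((669 - (4*14²)²) - 378800) = 543793*((669 - (4*196)²) - 378800) = 543793*((669 - 1*784²) - 378800) = 543793*((669 - 1*614656) - 378800) = 543793*((669 - 614656) - 378800) = 543793*(-613987 - 378800) = 543793*(-992787) = -539870621091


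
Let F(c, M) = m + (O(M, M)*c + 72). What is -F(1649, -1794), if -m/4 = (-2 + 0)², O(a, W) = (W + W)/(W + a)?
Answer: -1705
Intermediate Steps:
O(a, W) = 2*W/(W + a) (O(a, W) = (2*W)/(W + a) = 2*W/(W + a))
m = -16 (m = -4*(-2 + 0)² = -4*(-2)² = -4*4 = -16)
F(c, M) = 56 + c (F(c, M) = -16 + ((2*M/(M + M))*c + 72) = -16 + ((2*M/((2*M)))*c + 72) = -16 + ((2*M*(1/(2*M)))*c + 72) = -16 + (1*c + 72) = -16 + (c + 72) = -16 + (72 + c) = 56 + c)
-F(1649, -1794) = -(56 + 1649) = -1*1705 = -1705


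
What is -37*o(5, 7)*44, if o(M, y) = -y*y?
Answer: 79772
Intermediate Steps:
o(M, y) = -y²
-37*o(5, 7)*44 = -(-37)*7²*44 = -(-37)*49*44 = -37*(-49)*44 = 1813*44 = 79772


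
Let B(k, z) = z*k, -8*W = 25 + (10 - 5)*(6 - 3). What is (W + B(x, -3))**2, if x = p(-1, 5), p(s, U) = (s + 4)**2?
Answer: 1024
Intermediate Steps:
p(s, U) = (4 + s)**2
x = 9 (x = (4 - 1)**2 = 3**2 = 9)
W = -5 (W = -(25 + (10 - 5)*(6 - 3))/8 = -(25 + 5*3)/8 = -(25 + 15)/8 = -1/8*40 = -5)
B(k, z) = k*z
(W + B(x, -3))**2 = (-5 + 9*(-3))**2 = (-5 - 27)**2 = (-32)**2 = 1024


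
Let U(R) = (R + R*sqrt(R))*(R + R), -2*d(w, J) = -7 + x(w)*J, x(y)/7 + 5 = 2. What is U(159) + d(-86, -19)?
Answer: 50366 + 50562*sqrt(159) ≈ 6.8793e+5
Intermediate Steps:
x(y) = -21 (x(y) = -35 + 7*2 = -35 + 14 = -21)
d(w, J) = 7/2 + 21*J/2 (d(w, J) = -(-7 - 21*J)/2 = 7/2 + 21*J/2)
U(R) = 2*R*(R + R**(3/2)) (U(R) = (R + R**(3/2))*(2*R) = 2*R*(R + R**(3/2)))
U(159) + d(-86, -19) = (2*159**2 + 2*159**(5/2)) + (7/2 + (21/2)*(-19)) = (2*25281 + 2*(25281*sqrt(159))) + (7/2 - 399/2) = (50562 + 50562*sqrt(159)) - 196 = 50366 + 50562*sqrt(159)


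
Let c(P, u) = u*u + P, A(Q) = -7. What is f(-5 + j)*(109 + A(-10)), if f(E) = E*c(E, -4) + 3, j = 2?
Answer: -3672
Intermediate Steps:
c(P, u) = P + u**2 (c(P, u) = u**2 + P = P + u**2)
f(E) = 3 + E*(16 + E) (f(E) = E*(E + (-4)**2) + 3 = E*(E + 16) + 3 = E*(16 + E) + 3 = 3 + E*(16 + E))
f(-5 + j)*(109 + A(-10)) = (3 + (-5 + 2)*(16 + (-5 + 2)))*(109 - 7) = (3 - 3*(16 - 3))*102 = (3 - 3*13)*102 = (3 - 39)*102 = -36*102 = -3672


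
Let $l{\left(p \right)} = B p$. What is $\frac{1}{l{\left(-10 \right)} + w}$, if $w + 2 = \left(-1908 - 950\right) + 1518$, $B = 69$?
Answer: $- \frac{1}{2032} \approx -0.00049213$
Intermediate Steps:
$l{\left(p \right)} = 69 p$
$w = -1342$ ($w = -2 + \left(\left(-1908 - 950\right) + 1518\right) = -2 + \left(-2858 + 1518\right) = -2 - 1340 = -1342$)
$\frac{1}{l{\left(-10 \right)} + w} = \frac{1}{69 \left(-10\right) - 1342} = \frac{1}{-690 - 1342} = \frac{1}{-2032} = - \frac{1}{2032}$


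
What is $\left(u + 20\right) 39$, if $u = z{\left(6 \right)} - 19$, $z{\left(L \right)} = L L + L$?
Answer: $1677$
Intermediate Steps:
$z{\left(L \right)} = L + L^{2}$ ($z{\left(L \right)} = L^{2} + L = L + L^{2}$)
$u = 23$ ($u = 6 \left(1 + 6\right) - 19 = 6 \cdot 7 - 19 = 42 - 19 = 23$)
$\left(u + 20\right) 39 = \left(23 + 20\right) 39 = 43 \cdot 39 = 1677$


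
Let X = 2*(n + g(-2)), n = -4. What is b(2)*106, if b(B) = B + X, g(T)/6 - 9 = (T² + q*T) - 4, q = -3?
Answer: 18444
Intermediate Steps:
g(T) = 30 - 18*T + 6*T² (g(T) = 54 + 6*((T² - 3*T) - 4) = 54 + 6*(-4 + T² - 3*T) = 54 + (-24 - 18*T + 6*T²) = 30 - 18*T + 6*T²)
X = 172 (X = 2*(-4 + (30 - 18*(-2) + 6*(-2)²)) = 2*(-4 + (30 + 36 + 6*4)) = 2*(-4 + (30 + 36 + 24)) = 2*(-4 + 90) = 2*86 = 172)
b(B) = 172 + B (b(B) = B + 172 = 172 + B)
b(2)*106 = (172 + 2)*106 = 174*106 = 18444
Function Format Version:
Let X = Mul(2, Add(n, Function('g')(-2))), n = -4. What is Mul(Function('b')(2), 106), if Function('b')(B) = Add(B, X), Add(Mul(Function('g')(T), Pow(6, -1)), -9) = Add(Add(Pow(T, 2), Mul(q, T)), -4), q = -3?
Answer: 18444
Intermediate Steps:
Function('g')(T) = Add(30, Mul(-18, T), Mul(6, Pow(T, 2))) (Function('g')(T) = Add(54, Mul(6, Add(Add(Pow(T, 2), Mul(-3, T)), -4))) = Add(54, Mul(6, Add(-4, Pow(T, 2), Mul(-3, T)))) = Add(54, Add(-24, Mul(-18, T), Mul(6, Pow(T, 2)))) = Add(30, Mul(-18, T), Mul(6, Pow(T, 2))))
X = 172 (X = Mul(2, Add(-4, Add(30, Mul(-18, -2), Mul(6, Pow(-2, 2))))) = Mul(2, Add(-4, Add(30, 36, Mul(6, 4)))) = Mul(2, Add(-4, Add(30, 36, 24))) = Mul(2, Add(-4, 90)) = Mul(2, 86) = 172)
Function('b')(B) = Add(172, B) (Function('b')(B) = Add(B, 172) = Add(172, B))
Mul(Function('b')(2), 106) = Mul(Add(172, 2), 106) = Mul(174, 106) = 18444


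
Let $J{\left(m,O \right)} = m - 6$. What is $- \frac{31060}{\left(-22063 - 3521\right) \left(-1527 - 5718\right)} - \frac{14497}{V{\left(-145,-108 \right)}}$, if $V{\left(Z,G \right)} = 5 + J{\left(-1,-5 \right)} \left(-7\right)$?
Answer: $- \frac{2488063675}{9267804} \approx -268.46$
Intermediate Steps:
$J{\left(m,O \right)} = -6 + m$ ($J{\left(m,O \right)} = m - 6 = -6 + m$)
$V{\left(Z,G \right)} = 54$ ($V{\left(Z,G \right)} = 5 + \left(-6 - 1\right) \left(-7\right) = 5 - -49 = 5 + 49 = 54$)
$- \frac{31060}{\left(-22063 - 3521\right) \left(-1527 - 5718\right)} - \frac{14497}{V{\left(-145,-108 \right)}} = - \frac{31060}{\left(-22063 - 3521\right) \left(-1527 - 5718\right)} - \frac{14497}{54} = - \frac{31060}{\left(-25584\right) \left(-7245\right)} - \frac{14497}{54} = - \frac{31060}{185356080} - \frac{14497}{54} = \left(-31060\right) \frac{1}{185356080} - \frac{14497}{54} = - \frac{1553}{9267804} - \frac{14497}{54} = - \frac{2488063675}{9267804}$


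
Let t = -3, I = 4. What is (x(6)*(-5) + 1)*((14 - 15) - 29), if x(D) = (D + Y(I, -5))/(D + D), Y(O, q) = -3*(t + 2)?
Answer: 165/2 ≈ 82.500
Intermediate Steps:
Y(O, q) = 3 (Y(O, q) = -3*(-3 + 2) = -3*(-1) = 3)
x(D) = (3 + D)/(2*D) (x(D) = (D + 3)/(D + D) = (3 + D)/((2*D)) = (3 + D)*(1/(2*D)) = (3 + D)/(2*D))
(x(6)*(-5) + 1)*((14 - 15) - 29) = (((1/2)*(3 + 6)/6)*(-5) + 1)*((14 - 15) - 29) = (((1/2)*(1/6)*9)*(-5) + 1)*(-1 - 29) = ((3/4)*(-5) + 1)*(-30) = (-15/4 + 1)*(-30) = -11/4*(-30) = 165/2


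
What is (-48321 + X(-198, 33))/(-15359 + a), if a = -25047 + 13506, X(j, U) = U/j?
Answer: 289927/161400 ≈ 1.7963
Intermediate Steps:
a = -11541
(-48321 + X(-198, 33))/(-15359 + a) = (-48321 + 33/(-198))/(-15359 - 11541) = (-48321 + 33*(-1/198))/(-26900) = (-48321 - ⅙)*(-1/26900) = -289927/6*(-1/26900) = 289927/161400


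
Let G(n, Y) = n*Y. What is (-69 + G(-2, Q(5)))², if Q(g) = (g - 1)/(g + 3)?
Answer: 4900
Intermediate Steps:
Q(g) = (-1 + g)/(3 + g)
G(n, Y) = Y*n
(-69 + G(-2, Q(5)))² = (-69 + ((-1 + 5)/(3 + 5))*(-2))² = (-69 + (4/8)*(-2))² = (-69 + ((⅛)*4)*(-2))² = (-69 + (½)*(-2))² = (-69 - 1)² = (-70)² = 4900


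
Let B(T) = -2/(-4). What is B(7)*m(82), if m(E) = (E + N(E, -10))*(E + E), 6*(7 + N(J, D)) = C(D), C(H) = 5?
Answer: 18655/3 ≈ 6218.3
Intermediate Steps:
N(J, D) = -37/6 (N(J, D) = -7 + (⅙)*5 = -7 + ⅚ = -37/6)
B(T) = ½ (B(T) = -2*(-¼) = ½)
m(E) = 2*E*(-37/6 + E) (m(E) = (E - 37/6)*(E + E) = (-37/6 + E)*(2*E) = 2*E*(-37/6 + E))
B(7)*m(82) = ((⅓)*82*(-37 + 6*82))/2 = ((⅓)*82*(-37 + 492))/2 = ((⅓)*82*455)/2 = (½)*(37310/3) = 18655/3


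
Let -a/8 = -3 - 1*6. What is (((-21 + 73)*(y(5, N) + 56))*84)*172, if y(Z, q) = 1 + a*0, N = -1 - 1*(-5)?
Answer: 42823872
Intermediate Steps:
N = 4 (N = -1 + 5 = 4)
a = 72 (a = -8*(-3 - 1*6) = -8*(-3 - 6) = -8*(-9) = 72)
y(Z, q) = 1 (y(Z, q) = 1 + 72*0 = 1 + 0 = 1)
(((-21 + 73)*(y(5, N) + 56))*84)*172 = (((-21 + 73)*(1 + 56))*84)*172 = ((52*57)*84)*172 = (2964*84)*172 = 248976*172 = 42823872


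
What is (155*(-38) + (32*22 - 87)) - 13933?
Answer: -19206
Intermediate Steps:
(155*(-38) + (32*22 - 87)) - 13933 = (-5890 + (704 - 87)) - 13933 = (-5890 + 617) - 13933 = -5273 - 13933 = -19206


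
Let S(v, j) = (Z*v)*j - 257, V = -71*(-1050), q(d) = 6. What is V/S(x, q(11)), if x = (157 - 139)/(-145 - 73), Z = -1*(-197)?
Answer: -8125950/38651 ≈ -210.24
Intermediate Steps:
Z = 197
x = -9/109 (x = 18/(-218) = 18*(-1/218) = -9/109 ≈ -0.082569)
V = 74550
S(v, j) = -257 + 197*j*v (S(v, j) = (197*v)*j - 257 = 197*j*v - 257 = -257 + 197*j*v)
V/S(x, q(11)) = 74550/(-257 + 197*6*(-9/109)) = 74550/(-257 - 10638/109) = 74550/(-38651/109) = 74550*(-109/38651) = -8125950/38651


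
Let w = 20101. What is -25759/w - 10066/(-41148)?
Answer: -428797333/413557974 ≈ -1.0368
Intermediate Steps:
-25759/w - 10066/(-41148) = -25759/20101 - 10066/(-41148) = -25759*1/20101 - 10066*(-1/41148) = -25759/20101 + 5033/20574 = -428797333/413557974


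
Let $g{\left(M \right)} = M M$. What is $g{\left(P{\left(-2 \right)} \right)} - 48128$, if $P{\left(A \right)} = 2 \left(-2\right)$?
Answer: $-48112$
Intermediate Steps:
$P{\left(A \right)} = -4$
$g{\left(M \right)} = M^{2}$
$g{\left(P{\left(-2 \right)} \right)} - 48128 = \left(-4\right)^{2} - 48128 = 16 - 48128 = -48112$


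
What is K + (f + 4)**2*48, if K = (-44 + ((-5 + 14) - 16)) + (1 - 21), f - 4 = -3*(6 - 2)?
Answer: 697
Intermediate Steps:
f = -8 (f = 4 - 3*(6 - 2) = 4 - 3*4 = 4 - 12 = -8)
K = -71 (K = (-44 + (9 - 16)) - 20 = (-44 - 7) - 20 = -51 - 20 = -71)
K + (f + 4)**2*48 = -71 + (-8 + 4)**2*48 = -71 + (-4)**2*48 = -71 + 16*48 = -71 + 768 = 697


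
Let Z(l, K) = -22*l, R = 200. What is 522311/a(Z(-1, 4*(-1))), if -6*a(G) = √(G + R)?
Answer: -522311*√222/37 ≈ -2.1033e+5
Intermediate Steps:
a(G) = -√(200 + G)/6 (a(G) = -√(G + 200)/6 = -√(200 + G)/6)
522311/a(Z(-1, 4*(-1))) = 522311/((-√(200 - 22*(-1))/6)) = 522311/((-√(200 + 22)/6)) = 522311/((-√222/6)) = 522311*(-√222/37) = -522311*√222/37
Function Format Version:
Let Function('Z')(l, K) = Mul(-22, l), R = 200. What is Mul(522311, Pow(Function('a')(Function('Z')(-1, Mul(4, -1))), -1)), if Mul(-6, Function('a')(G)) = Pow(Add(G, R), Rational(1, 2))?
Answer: Mul(Rational(-522311, 37), Pow(222, Rational(1, 2))) ≈ -2.1033e+5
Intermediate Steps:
Function('a')(G) = Mul(Rational(-1, 6), Pow(Add(200, G), Rational(1, 2))) (Function('a')(G) = Mul(Rational(-1, 6), Pow(Add(G, 200), Rational(1, 2))) = Mul(Rational(-1, 6), Pow(Add(200, G), Rational(1, 2))))
Mul(522311, Pow(Function('a')(Function('Z')(-1, Mul(4, -1))), -1)) = Mul(522311, Pow(Mul(Rational(-1, 6), Pow(Add(200, Mul(-22, -1)), Rational(1, 2))), -1)) = Mul(522311, Pow(Mul(Rational(-1, 6), Pow(Add(200, 22), Rational(1, 2))), -1)) = Mul(522311, Pow(Mul(Rational(-1, 6), Pow(222, Rational(1, 2))), -1)) = Mul(522311, Mul(Rational(-1, 37), Pow(222, Rational(1, 2)))) = Mul(Rational(-522311, 37), Pow(222, Rational(1, 2)))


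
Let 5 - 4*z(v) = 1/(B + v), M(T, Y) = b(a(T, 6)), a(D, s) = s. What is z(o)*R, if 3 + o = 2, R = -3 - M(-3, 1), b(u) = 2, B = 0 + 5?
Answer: -95/16 ≈ -5.9375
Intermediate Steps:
B = 5
M(T, Y) = 2
R = -5 (R = -3 - 1*2 = -3 - 2 = -5)
o = -1 (o = -3 + 2 = -1)
z(v) = 5/4 - 1/(4*(5 + v))
z(o)*R = ((24 + 5*(-1))/(4*(5 - 1)))*(-5) = ((1/4)*(24 - 5)/4)*(-5) = ((1/4)*(1/4)*19)*(-5) = (19/16)*(-5) = -95/16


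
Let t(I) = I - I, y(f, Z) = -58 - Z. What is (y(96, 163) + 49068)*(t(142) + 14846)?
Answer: 725182562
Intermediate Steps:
t(I) = 0
(y(96, 163) + 49068)*(t(142) + 14846) = ((-58 - 1*163) + 49068)*(0 + 14846) = ((-58 - 163) + 49068)*14846 = (-221 + 49068)*14846 = 48847*14846 = 725182562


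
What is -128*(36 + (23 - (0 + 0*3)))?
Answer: -7552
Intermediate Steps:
-128*(36 + (23 - (0 + 0*3))) = -128*(36 + (23 - (0 + 0))) = -128*(36 + (23 - 1*0)) = -128*(36 + (23 + 0)) = -128*(36 + 23) = -128*59 = -7552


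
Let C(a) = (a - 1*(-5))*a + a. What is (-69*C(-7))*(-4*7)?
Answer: 13524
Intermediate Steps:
C(a) = a + a*(5 + a) (C(a) = (a + 5)*a + a = (5 + a)*a + a = a*(5 + a) + a = a + a*(5 + a))
(-69*C(-7))*(-4*7) = (-(-483)*(6 - 7))*(-4*7) = -(-483)*(-1)*(-28) = -69*7*(-28) = -483*(-28) = 13524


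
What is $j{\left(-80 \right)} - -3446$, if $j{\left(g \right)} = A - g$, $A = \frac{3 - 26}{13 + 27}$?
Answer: $\frac{141017}{40} \approx 3525.4$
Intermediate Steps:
$A = - \frac{23}{40} \approx -0.575$
$j{\left(g \right)} = - \frac{23}{40} - g$
$j{\left(-80 \right)} - -3446 = \left(- \frac{23}{40} - -80\right) - -3446 = \left(- \frac{23}{40} + 80\right) + 3446 = \frac{3177}{40} + 3446 = \frac{141017}{40}$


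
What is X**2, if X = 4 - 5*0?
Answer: 16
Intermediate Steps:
X = 4 (X = 4 + 0 = 4)
X**2 = 4**2 = 16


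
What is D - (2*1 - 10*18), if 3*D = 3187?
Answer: 3721/3 ≈ 1240.3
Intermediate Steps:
D = 3187/3 (D = (⅓)*3187 = 3187/3 ≈ 1062.3)
D - (2*1 - 10*18) = 3187/3 - (2*1 - 10*18) = 3187/3 - (2 - 180) = 3187/3 - 1*(-178) = 3187/3 + 178 = 3721/3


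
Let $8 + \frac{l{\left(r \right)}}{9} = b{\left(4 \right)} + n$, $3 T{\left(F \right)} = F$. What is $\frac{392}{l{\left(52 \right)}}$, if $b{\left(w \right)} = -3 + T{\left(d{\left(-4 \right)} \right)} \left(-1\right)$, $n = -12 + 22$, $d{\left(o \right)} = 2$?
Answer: $- \frac{392}{15} \approx -26.133$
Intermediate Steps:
$T{\left(F \right)} = \frac{F}{3}$
$n = 10$
$b{\left(w \right)} = - \frac{11}{3}$ ($b{\left(w \right)} = -3 + \frac{1}{3} \cdot 2 \left(-1\right) = -3 + \frac{2}{3} \left(-1\right) = -3 - \frac{2}{3} = - \frac{11}{3}$)
$l{\left(r \right)} = -15$ ($l{\left(r \right)} = -72 + 9 \left(- \frac{11}{3} + 10\right) = -72 + 9 \cdot \frac{19}{3} = -72 + 57 = -15$)
$\frac{392}{l{\left(52 \right)}} = \frac{392}{-15} = 392 \left(- \frac{1}{15}\right) = - \frac{392}{15}$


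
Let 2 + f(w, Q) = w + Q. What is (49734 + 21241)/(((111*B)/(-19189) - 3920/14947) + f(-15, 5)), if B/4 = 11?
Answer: -20356906343425/3590037824 ≈ -5670.4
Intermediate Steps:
B = 44 (B = 4*11 = 44)
f(w, Q) = -2 + Q + w (f(w, Q) = -2 + (w + Q) = -2 + (Q + w) = -2 + Q + w)
(49734 + 21241)/(((111*B)/(-19189) - 3920/14947) + f(-15, 5)) = (49734 + 21241)/(((111*44)/(-19189) - 3920/14947) + (-2 + 5 - 15)) = 70975/((4884*(-1/19189) - 3920*1/14947) - 12) = 70975/((-4884/19189 - 3920/14947) - 12) = 70975/(-148222028/286817983 - 12) = 70975/(-3590037824/286817983) = 70975*(-286817983/3590037824) = -20356906343425/3590037824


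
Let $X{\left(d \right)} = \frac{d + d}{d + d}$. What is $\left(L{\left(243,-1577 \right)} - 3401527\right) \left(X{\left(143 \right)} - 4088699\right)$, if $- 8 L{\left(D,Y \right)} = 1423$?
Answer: $\frac{55634175676011}{4} \approx 1.3909 \cdot 10^{13}$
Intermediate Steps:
$L{\left(D,Y \right)} = - \frac{1423}{8}$ ($L{\left(D,Y \right)} = \left(- \frac{1}{8}\right) 1423 = - \frac{1423}{8}$)
$X{\left(d \right)} = 1$ ($X{\left(d \right)} = \frac{2 d}{2 d} = 2 d \frac{1}{2 d} = 1$)
$\left(L{\left(243,-1577 \right)} - 3401527\right) \left(X{\left(143 \right)} - 4088699\right) = \left(- \frac{1423}{8} - 3401527\right) \left(1 - 4088699\right) = \left(- \frac{27213639}{8}\right) \left(-4088698\right) = \frac{55634175676011}{4}$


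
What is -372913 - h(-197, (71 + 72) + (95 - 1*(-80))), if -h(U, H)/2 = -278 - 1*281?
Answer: -374031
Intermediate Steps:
h(U, H) = 1118 (h(U, H) = -2*(-278 - 1*281) = -2*(-278 - 281) = -2*(-559) = 1118)
-372913 - h(-197, (71 + 72) + (95 - 1*(-80))) = -372913 - 1*1118 = -372913 - 1118 = -374031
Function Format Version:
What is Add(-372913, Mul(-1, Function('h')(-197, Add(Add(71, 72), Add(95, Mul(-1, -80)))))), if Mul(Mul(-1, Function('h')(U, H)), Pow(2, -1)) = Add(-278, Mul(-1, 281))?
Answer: -374031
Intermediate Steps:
Function('h')(U, H) = 1118 (Function('h')(U, H) = Mul(-2, Add(-278, Mul(-1, 281))) = Mul(-2, Add(-278, -281)) = Mul(-2, -559) = 1118)
Add(-372913, Mul(-1, Function('h')(-197, Add(Add(71, 72), Add(95, Mul(-1, -80)))))) = Add(-372913, Mul(-1, 1118)) = Add(-372913, -1118) = -374031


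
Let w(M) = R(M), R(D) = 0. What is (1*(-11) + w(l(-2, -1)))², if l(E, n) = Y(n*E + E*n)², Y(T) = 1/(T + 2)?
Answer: 121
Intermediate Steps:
Y(T) = 1/(2 + T)
l(E, n) = (2 + 2*E*n)⁻² (l(E, n) = (1/(2 + (n*E + E*n)))² = (1/(2 + (E*n + E*n)))² = (1/(2 + 2*E*n))² = (2 + 2*E*n)⁻²)
w(M) = 0
(1*(-11) + w(l(-2, -1)))² = (1*(-11) + 0)² = (-11 + 0)² = (-11)² = 121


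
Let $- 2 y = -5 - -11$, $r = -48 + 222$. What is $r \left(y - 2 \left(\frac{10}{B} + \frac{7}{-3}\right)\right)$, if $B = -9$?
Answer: $\frac{2030}{3} \approx 676.67$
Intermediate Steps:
$r = 174$
$y = -3$ ($y = - \frac{-5 - -11}{2} = - \frac{-5 + 11}{2} = \left(- \frac{1}{2}\right) 6 = -3$)
$r \left(y - 2 \left(\frac{10}{B} + \frac{7}{-3}\right)\right) = 174 \left(-3 - 2 \left(\frac{10}{-9} + \frac{7}{-3}\right)\right) = 174 \left(-3 - 2 \left(10 \left(- \frac{1}{9}\right) + 7 \left(- \frac{1}{3}\right)\right)\right) = 174 \left(-3 - 2 \left(- \frac{10}{9} - \frac{7}{3}\right)\right) = 174 \left(-3 - - \frac{62}{9}\right) = 174 \left(-3 + \frac{62}{9}\right) = 174 \cdot \frac{35}{9} = \frac{2030}{3}$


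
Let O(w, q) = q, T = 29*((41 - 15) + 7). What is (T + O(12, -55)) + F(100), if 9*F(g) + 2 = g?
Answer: 8216/9 ≈ 912.89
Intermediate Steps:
F(g) = -2/9 + g/9
T = 957 (T = 29*(26 + 7) = 29*33 = 957)
(T + O(12, -55)) + F(100) = (957 - 55) + (-2/9 + (1/9)*100) = 902 + (-2/9 + 100/9) = 902 + 98/9 = 8216/9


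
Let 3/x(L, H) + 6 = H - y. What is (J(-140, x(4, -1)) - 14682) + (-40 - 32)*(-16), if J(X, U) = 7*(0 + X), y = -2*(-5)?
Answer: -14510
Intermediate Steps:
y = 10
x(L, H) = 3/(-16 + H) (x(L, H) = 3/(-6 + (H - 1*10)) = 3/(-6 + (H - 10)) = 3/(-6 + (-10 + H)) = 3/(-16 + H))
J(X, U) = 7*X
(J(-140, x(4, -1)) - 14682) + (-40 - 32)*(-16) = (7*(-140) - 14682) + (-40 - 32)*(-16) = (-980 - 14682) - 72*(-16) = -15662 + 1152 = -14510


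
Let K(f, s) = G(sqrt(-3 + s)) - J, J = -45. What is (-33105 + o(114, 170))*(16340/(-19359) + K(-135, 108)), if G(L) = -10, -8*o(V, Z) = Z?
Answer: -87615618625/77436 ≈ -1.1315e+6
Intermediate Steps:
o(V, Z) = -Z/8
K(f, s) = 35 (K(f, s) = -10 - 1*(-45) = -10 + 45 = 35)
(-33105 + o(114, 170))*(16340/(-19359) + K(-135, 108)) = (-33105 - 1/8*170)*(16340/(-19359) + 35) = (-33105 - 85/4)*(16340*(-1/19359) + 35) = -132505*(-16340/19359 + 35)/4 = -132505/4*661225/19359 = -87615618625/77436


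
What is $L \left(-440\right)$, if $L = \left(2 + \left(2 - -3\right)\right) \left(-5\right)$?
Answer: $15400$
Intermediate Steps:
$L = -35$ ($L = \left(2 + \left(2 + 3\right)\right) \left(-5\right) = \left(2 + 5\right) \left(-5\right) = 7 \left(-5\right) = -35$)
$L \left(-440\right) = \left(-35\right) \left(-440\right) = 15400$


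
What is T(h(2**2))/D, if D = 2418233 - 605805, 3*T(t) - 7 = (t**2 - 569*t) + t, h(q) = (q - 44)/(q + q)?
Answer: 718/1359321 ≈ 0.00052821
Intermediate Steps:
h(q) = (-44 + q)/(2*q) (h(q) = (-44 + q)/((2*q)) = (-44 + q)*(1/(2*q)) = (-44 + q)/(2*q))
T(t) = 7/3 - 568*t/3 + t**2/3 (T(t) = 7/3 + ((t**2 - 569*t) + t)/3 = 7/3 + (t**2 - 568*t)/3 = 7/3 + (-568*t/3 + t**2/3) = 7/3 - 568*t/3 + t**2/3)
D = 1812428
T(h(2**2))/D = (7/3 - 284*(-44 + 2**2)/(3*(2**2)) + ((-44 + 2**2)/(2*(2**2)))**2/3)/1812428 = (7/3 - 284*(-44 + 4)/(3*4) + ((1/2)*(-44 + 4)/4)**2/3)*(1/1812428) = (7/3 - 284*(-40)/(3*4) + ((1/2)*(1/4)*(-40))**2/3)*(1/1812428) = (7/3 - 568/3*(-5) + (1/3)*(-5)**2)*(1/1812428) = (7/3 + 2840/3 + (1/3)*25)*(1/1812428) = (7/3 + 2840/3 + 25/3)*(1/1812428) = (2872/3)*(1/1812428) = 718/1359321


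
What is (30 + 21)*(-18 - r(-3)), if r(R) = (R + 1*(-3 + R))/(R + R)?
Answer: -1989/2 ≈ -994.50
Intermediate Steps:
r(R) = (-3 + 2*R)/(2*R) (r(R) = (R + (-3 + R))/((2*R)) = (-3 + 2*R)*(1/(2*R)) = (-3 + 2*R)/(2*R))
(30 + 21)*(-18 - r(-3)) = (30 + 21)*(-18 - (-3/2 - 3)/(-3)) = 51*(-18 - (-1)*(-9)/(3*2)) = 51*(-18 - 1*3/2) = 51*(-18 - 3/2) = 51*(-39/2) = -1989/2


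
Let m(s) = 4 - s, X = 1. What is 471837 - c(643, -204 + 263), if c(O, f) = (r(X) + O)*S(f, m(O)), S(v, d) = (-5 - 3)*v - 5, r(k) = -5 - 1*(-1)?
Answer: 776640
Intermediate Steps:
r(k) = -4 (r(k) = -5 + 1 = -4)
S(v, d) = -5 - 8*v (S(v, d) = -8*v - 5 = -5 - 8*v)
c(O, f) = (-5 - 8*f)*(-4 + O) (c(O, f) = (-4 + O)*(-5 - 8*f) = (-5 - 8*f)*(-4 + O))
471837 - c(643, -204 + 263) = 471837 - (-1)*(-4 + 643)*(5 + 8*(-204 + 263)) = 471837 - (-1)*639*(5 + 8*59) = 471837 - (-1)*639*(5 + 472) = 471837 - (-1)*639*477 = 471837 - 1*(-304803) = 471837 + 304803 = 776640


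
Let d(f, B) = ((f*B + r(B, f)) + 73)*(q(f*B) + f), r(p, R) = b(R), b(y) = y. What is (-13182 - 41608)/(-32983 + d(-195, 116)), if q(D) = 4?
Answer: -54790/4310739 ≈ -0.012710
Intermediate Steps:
r(p, R) = R
d(f, B) = (4 + f)*(73 + f + B*f) (d(f, B) = ((f*B + f) + 73)*(4 + f) = ((B*f + f) + 73)*(4 + f) = ((f + B*f) + 73)*(4 + f) = (73 + f + B*f)*(4 + f) = (4 + f)*(73 + f + B*f))
(-13182 - 41608)/(-32983 + d(-195, 116)) = (-13182 - 41608)/(-32983 + (292 + (-195)² + 77*(-195) + 116*(-195)² + 4*116*(-195))) = -54790/(-32983 + (292 + 38025 - 15015 + 116*38025 - 90480)) = -54790/(-32983 + (292 + 38025 - 15015 + 4410900 - 90480)) = -54790/(-32983 + 4343722) = -54790/4310739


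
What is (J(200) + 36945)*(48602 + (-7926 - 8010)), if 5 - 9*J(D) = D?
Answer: 3618412820/3 ≈ 1.2061e+9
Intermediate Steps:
J(D) = 5/9 - D/9
(J(200) + 36945)*(48602 + (-7926 - 8010)) = ((5/9 - ⅑*200) + 36945)*(48602 + (-7926 - 8010)) = ((5/9 - 200/9) + 36945)*(48602 - 15936) = (-65/3 + 36945)*32666 = (110770/3)*32666 = 3618412820/3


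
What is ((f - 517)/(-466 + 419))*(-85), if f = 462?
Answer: -4675/47 ≈ -99.468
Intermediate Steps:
((f - 517)/(-466 + 419))*(-85) = ((462 - 517)/(-466 + 419))*(-85) = -55/(-47)*(-85) = -55*(-1/47)*(-85) = (55/47)*(-85) = -4675/47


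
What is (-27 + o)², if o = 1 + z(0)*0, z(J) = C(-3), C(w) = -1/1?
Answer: 676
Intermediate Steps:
C(w) = -1 (C(w) = -1*1 = -1)
z(J) = -1
o = 1 (o = 1 - 1*0 = 1 + 0 = 1)
(-27 + o)² = (-27 + 1)² = (-26)² = 676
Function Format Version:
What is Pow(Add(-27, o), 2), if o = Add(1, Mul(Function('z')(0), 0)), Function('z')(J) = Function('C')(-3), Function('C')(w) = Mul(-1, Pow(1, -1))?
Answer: 676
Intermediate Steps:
Function('C')(w) = -1 (Function('C')(w) = Mul(-1, 1) = -1)
Function('z')(J) = -1
o = 1 (o = Add(1, Mul(-1, 0)) = Add(1, 0) = 1)
Pow(Add(-27, o), 2) = Pow(Add(-27, 1), 2) = Pow(-26, 2) = 676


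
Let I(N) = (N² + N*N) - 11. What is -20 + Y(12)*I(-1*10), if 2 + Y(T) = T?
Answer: 1870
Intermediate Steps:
Y(T) = -2 + T
I(N) = -11 + 2*N² (I(N) = (N² + N²) - 11 = 2*N² - 11 = -11 + 2*N²)
-20 + Y(12)*I(-1*10) = -20 + (-2 + 12)*(-11 + 2*(-1*10)²) = -20 + 10*(-11 + 2*(-10)²) = -20 + 10*(-11 + 2*100) = -20 + 10*(-11 + 200) = -20 + 10*189 = -20 + 1890 = 1870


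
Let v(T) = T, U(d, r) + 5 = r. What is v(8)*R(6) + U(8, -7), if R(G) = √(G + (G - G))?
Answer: -12 + 8*√6 ≈ 7.5959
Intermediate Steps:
U(d, r) = -5 + r
R(G) = √G (R(G) = √(G + 0) = √G)
v(8)*R(6) + U(8, -7) = 8*√6 + (-5 - 7) = 8*√6 - 12 = -12 + 8*√6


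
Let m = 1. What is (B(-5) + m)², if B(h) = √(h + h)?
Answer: (1 + I*√10)² ≈ -9.0 + 6.3246*I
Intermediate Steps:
B(h) = √2*√h (B(h) = √(2*h) = √2*√h)
(B(-5) + m)² = (√2*√(-5) + 1)² = (√2*(I*√5) + 1)² = (I*√10 + 1)² = (1 + I*√10)²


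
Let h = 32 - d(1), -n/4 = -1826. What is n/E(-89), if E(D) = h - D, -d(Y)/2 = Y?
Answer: 7304/123 ≈ 59.382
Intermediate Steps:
n = 7304 (n = -4*(-1826) = 7304)
d(Y) = -2*Y
h = 34 (h = 32 - (-2) = 32 - 1*(-2) = 32 + 2 = 34)
E(D) = 34 - D
n/E(-89) = 7304/(34 - 1*(-89)) = 7304/(34 + 89) = 7304/123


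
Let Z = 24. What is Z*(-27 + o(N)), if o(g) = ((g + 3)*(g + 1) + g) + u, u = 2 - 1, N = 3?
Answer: 24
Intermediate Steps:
u = 1
o(g) = 1 + g + (1 + g)*(3 + g) (o(g) = ((g + 3)*(g + 1) + g) + 1 = ((3 + g)*(1 + g) + g) + 1 = ((1 + g)*(3 + g) + g) + 1 = (g + (1 + g)*(3 + g)) + 1 = 1 + g + (1 + g)*(3 + g))
Z*(-27 + o(N)) = 24*(-27 + (4 + 3**2 + 5*3)) = 24*(-27 + (4 + 9 + 15)) = 24*(-27 + 28) = 24*1 = 24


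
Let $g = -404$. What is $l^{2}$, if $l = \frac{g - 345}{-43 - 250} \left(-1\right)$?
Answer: $\frac{561001}{85849} \approx 6.5347$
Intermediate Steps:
$l = - \frac{749}{293}$ ($l = \frac{-404 - 345}{-43 - 250} \left(-1\right) = - \frac{749}{-293} \left(-1\right) = \left(-749\right) \left(- \frac{1}{293}\right) \left(-1\right) = \frac{749}{293} \left(-1\right) = - \frac{749}{293} \approx -2.5563$)
$l^{2} = \left(- \frac{749}{293}\right)^{2} = \frac{561001}{85849}$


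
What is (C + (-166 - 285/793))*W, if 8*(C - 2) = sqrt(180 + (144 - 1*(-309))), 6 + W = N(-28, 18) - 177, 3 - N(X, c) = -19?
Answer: 20984257/793 - 161*sqrt(633)/8 ≈ 25956.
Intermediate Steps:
N(X, c) = 22 (N(X, c) = 3 - 1*(-19) = 3 + 19 = 22)
W = -161 (W = -6 + (22 - 177) = -6 - 155 = -161)
C = 2 + sqrt(633)/8 (C = 2 + sqrt(180 + (144 - 1*(-309)))/8 = 2 + sqrt(180 + (144 + 309))/8 = 2 + sqrt(180 + 453)/8 = 2 + sqrt(633)/8 ≈ 5.1449)
(C + (-166 - 285/793))*W = ((2 + sqrt(633)/8) + (-166 - 285/793))*(-161) = ((2 + sqrt(633)/8) - 131923/793)*(-161) = (-130337/793 + sqrt(633)/8)*(-161) = 20984257/793 - 161*sqrt(633)/8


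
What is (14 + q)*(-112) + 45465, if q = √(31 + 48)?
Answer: 43897 - 112*√79 ≈ 42902.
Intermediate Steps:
q = √79 ≈ 8.8882
(14 + q)*(-112) + 45465 = (14 + √79)*(-112) + 45465 = (-1568 - 112*√79) + 45465 = 43897 - 112*√79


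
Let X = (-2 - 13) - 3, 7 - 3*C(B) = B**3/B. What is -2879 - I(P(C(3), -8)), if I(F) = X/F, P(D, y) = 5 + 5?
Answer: -14386/5 ≈ -2877.2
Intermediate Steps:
C(B) = 7/3 - B**2/3 (C(B) = 7/3 - B**3/(3*B) = 7/3 - B**2/3)
P(D, y) = 10
X = -18 (X = -15 - 3 = -18)
I(F) = -18/F
-2879 - I(P(C(3), -8)) = -2879 - (-18)/10 = -2879 - 1*(-9/5) = -2879 + 9/5 = -14386/5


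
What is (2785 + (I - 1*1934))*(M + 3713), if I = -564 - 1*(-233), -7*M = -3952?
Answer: 15570360/7 ≈ 2.2243e+6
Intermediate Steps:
M = 3952/7 (M = -⅐*(-3952) = 3952/7 ≈ 564.57)
I = -331 (I = -564 + 233 = -331)
(2785 + (I - 1*1934))*(M + 3713) = (2785 + (-331 - 1*1934))*(3952/7 + 3713) = (2785 + (-331 - 1934))*(29943/7) = (2785 - 2265)*(29943/7) = 520*(29943/7) = 15570360/7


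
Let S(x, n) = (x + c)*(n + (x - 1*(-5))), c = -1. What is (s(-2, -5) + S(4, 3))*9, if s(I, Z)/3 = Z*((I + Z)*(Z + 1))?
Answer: -3456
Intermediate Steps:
s(I, Z) = 3*Z*(1 + Z)*(I + Z) (s(I, Z) = 3*(Z*((I + Z)*(Z + 1))) = 3*(Z*((I + Z)*(1 + Z))) = 3*(Z*((1 + Z)*(I + Z))) = 3*(Z*(1 + Z)*(I + Z)) = 3*Z*(1 + Z)*(I + Z))
S(x, n) = (-1 + x)*(5 + n + x) (S(x, n) = (x - 1)*(n + (x - 1*(-5))) = (-1 + x)*(n + (x + 5)) = (-1 + x)*(n + (5 + x)) = (-1 + x)*(5 + n + x))
(s(-2, -5) + S(4, 3))*9 = (3*(-5)*(-2 - 5 + (-5)² - 2*(-5)) + (-5 + 4² - 1*3 + 4*4 + 3*4))*9 = (3*(-5)*(-2 - 5 + 25 + 10) + (-5 + 16 - 3 + 16 + 12))*9 = (3*(-5)*28 + 36)*9 = (-420 + 36)*9 = -384*9 = -3456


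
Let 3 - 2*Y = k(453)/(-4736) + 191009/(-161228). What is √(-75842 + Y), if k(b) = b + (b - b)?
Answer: I*√43181913761363166015/23861744 ≈ 275.39*I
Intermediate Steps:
k(b) = b (k(b) = b + 0 = b)
Y = 817095583/381787904 (Y = 3/2 - (453/(-4736) + 191009/(-161228))/2 = 3/2 - (453*(-1/4736) + 191009*(-1/161228))/2 = 3/2 - (-453/4736 - 191009/161228)/2 = 3/2 - ½*(-244413727/190893952) = 3/2 + 244413727/381787904 = 817095583/381787904 ≈ 2.1402)
√(-75842 + Y) = √(-75842 + 817095583/381787904) = √(-28954741119585/381787904) = I*√43181913761363166015/23861744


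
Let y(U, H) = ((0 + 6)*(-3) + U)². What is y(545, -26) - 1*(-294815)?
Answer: 572544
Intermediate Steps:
y(U, H) = (-18 + U)² (y(U, H) = (6*(-3) + U)² = (-18 + U)²)
y(545, -26) - 1*(-294815) = (-18 + 545)² - 1*(-294815) = 527² + 294815 = 277729 + 294815 = 572544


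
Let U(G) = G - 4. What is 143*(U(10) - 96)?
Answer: -12870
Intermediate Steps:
U(G) = -4 + G
143*(U(10) - 96) = 143*((-4 + 10) - 96) = 143*(6 - 96) = 143*(-90) = -12870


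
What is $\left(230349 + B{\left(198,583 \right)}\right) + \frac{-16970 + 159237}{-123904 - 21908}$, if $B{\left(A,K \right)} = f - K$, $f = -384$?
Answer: $\frac{33446505917}{145812} \approx 2.2938 \cdot 10^{5}$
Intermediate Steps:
$B{\left(A,K \right)} = -384 - K$
$\left(230349 + B{\left(198,583 \right)}\right) + \frac{-16970 + 159237}{-123904 - 21908} = \left(230349 - 967\right) + \frac{-16970 + 159237}{-123904 - 21908} = \left(230349 - 967\right) + \frac{142267}{-145812} = \left(230349 - 967\right) + 142267 \left(- \frac{1}{145812}\right) = 229382 - \frac{142267}{145812} = \frac{33446505917}{145812}$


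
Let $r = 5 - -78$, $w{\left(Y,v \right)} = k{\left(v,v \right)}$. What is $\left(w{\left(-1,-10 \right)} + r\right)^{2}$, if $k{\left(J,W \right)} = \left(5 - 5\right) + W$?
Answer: $5329$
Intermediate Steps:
$k{\left(J,W \right)} = W$ ($k{\left(J,W \right)} = 0 + W = W$)
$w{\left(Y,v \right)} = v$
$r = 83$ ($r = 5 + 78 = 83$)
$\left(w{\left(-1,-10 \right)} + r\right)^{2} = \left(-10 + 83\right)^{2} = 73^{2} = 5329$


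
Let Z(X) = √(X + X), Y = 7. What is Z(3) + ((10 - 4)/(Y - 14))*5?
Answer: -30/7 + √6 ≈ -1.8362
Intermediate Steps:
Z(X) = √2*√X (Z(X) = √(2*X) = √2*√X)
Z(3) + ((10 - 4)/(Y - 14))*5 = √2*√3 + ((10 - 4)/(7 - 14))*5 = √6 + (6/(-7))*5 = √6 + (6*(-⅐))*5 = √6 - 6/7*5 = √6 - 30/7 = -30/7 + √6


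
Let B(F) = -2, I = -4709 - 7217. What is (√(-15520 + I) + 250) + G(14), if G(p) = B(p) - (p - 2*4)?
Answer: 242 + I*√27446 ≈ 242.0 + 165.67*I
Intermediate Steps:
I = -11926
G(p) = 6 - p (G(p) = -2 - (p - 2*4) = -2 - (p - 8) = -2 - (-8 + p) = -2 + (8 - p) = 6 - p)
(√(-15520 + I) + 250) + G(14) = (√(-15520 - 11926) + 250) + (6 - 1*14) = (√(-27446) + 250) + (6 - 14) = (I*√27446 + 250) - 8 = (250 + I*√27446) - 8 = 242 + I*√27446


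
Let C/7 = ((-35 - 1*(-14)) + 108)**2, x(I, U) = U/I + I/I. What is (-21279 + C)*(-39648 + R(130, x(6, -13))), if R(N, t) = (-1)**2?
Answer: -1256968488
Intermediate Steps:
x(I, U) = 1 + U/I (x(I, U) = U/I + 1 = 1 + U/I)
C = 52983 (C = 7*((-35 - 1*(-14)) + 108)**2 = 7*((-35 + 14) + 108)**2 = 7*(-21 + 108)**2 = 7*87**2 = 7*7569 = 52983)
R(N, t) = 1
(-21279 + C)*(-39648 + R(130, x(6, -13))) = (-21279 + 52983)*(-39648 + 1) = 31704*(-39647) = -1256968488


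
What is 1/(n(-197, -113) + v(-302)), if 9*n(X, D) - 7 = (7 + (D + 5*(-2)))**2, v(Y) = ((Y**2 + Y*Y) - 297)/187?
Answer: 1683/4156580 ≈ 0.00040490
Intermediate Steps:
v(Y) = -27/17 + 2*Y**2/187 (v(Y) = ((Y**2 + Y**2) - 297)*(1/187) = (2*Y**2 - 297)*(1/187) = (-297 + 2*Y**2)*(1/187) = -27/17 + 2*Y**2/187)
n(X, D) = 7/9 + (-3 + D)**2/9 (n(X, D) = 7/9 + (7 + (D + 5*(-2)))**2/9 = 7/9 + (7 + (D - 10))**2/9 = 7/9 + (7 + (-10 + D))**2/9 = 7/9 + (-3 + D)**2/9)
1/(n(-197, -113) + v(-302)) = 1/((7/9 + (-3 - 113)**2/9) + (-27/17 + (2/187)*(-302)**2)) = 1/((7/9 + (1/9)*(-116)**2) + (-27/17 + (2/187)*91204)) = 1/((7/9 + (1/9)*13456) + (-27/17 + 182408/187)) = 1/((7/9 + 13456/9) + 182111/187) = 1/(13463/9 + 182111/187) = 1/(4156580/1683) = 1683/4156580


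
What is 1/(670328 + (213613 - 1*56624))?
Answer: 1/827317 ≈ 1.2087e-6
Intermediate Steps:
1/(670328 + (213613 - 1*56624)) = 1/(670328 + (213613 - 56624)) = 1/(670328 + 156989) = 1/827317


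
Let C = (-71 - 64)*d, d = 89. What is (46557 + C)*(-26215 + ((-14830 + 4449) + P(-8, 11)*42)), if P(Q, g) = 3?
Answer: -1259746740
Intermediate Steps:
C = -12015 (C = (-71 - 64)*89 = -135*89 = -12015)
(46557 + C)*(-26215 + ((-14830 + 4449) + P(-8, 11)*42)) = (46557 - 12015)*(-26215 + ((-14830 + 4449) + 3*42)) = 34542*(-26215 + (-10381 + 126)) = 34542*(-26215 - 10255) = 34542*(-36470) = -1259746740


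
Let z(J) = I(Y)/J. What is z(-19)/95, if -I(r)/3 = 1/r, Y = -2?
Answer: -3/3610 ≈ -0.00083102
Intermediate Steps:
I(r) = -3/r
z(J) = 3/(2*J) (z(J) = (-3/(-2))/J = (-3*(-½))/J = 3/(2*J))
z(-19)/95 = ((3/2)/(-19))/95 = ((3/2)*(-1/19))*(1/95) = -3/38*1/95 = -3/3610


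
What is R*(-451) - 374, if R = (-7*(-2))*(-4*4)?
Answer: 100650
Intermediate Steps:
R = -224 (R = 14*(-16) = -224)
R*(-451) - 374 = -224*(-451) - 374 = 101024 - 374 = 100650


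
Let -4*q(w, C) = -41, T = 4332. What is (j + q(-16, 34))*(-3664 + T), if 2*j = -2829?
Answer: -938039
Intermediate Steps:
j = -2829/2 (j = (1/2)*(-2829) = -2829/2 ≈ -1414.5)
q(w, C) = 41/4 (q(w, C) = -1/4*(-41) = 41/4)
(j + q(-16, 34))*(-3664 + T) = (-2829/2 + 41/4)*(-3664 + 4332) = -5617/4*668 = -938039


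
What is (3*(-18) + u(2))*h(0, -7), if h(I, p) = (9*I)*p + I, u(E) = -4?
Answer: 0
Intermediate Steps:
h(I, p) = I + 9*I*p (h(I, p) = 9*I*p + I = I + 9*I*p)
(3*(-18) + u(2))*h(0, -7) = (3*(-18) - 4)*(0*(1 + 9*(-7))) = (-54 - 4)*(0*(1 - 63)) = -0*(-62) = -58*0 = 0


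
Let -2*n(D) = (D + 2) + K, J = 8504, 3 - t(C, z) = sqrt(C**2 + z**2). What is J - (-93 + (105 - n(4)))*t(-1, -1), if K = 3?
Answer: 16909/2 + 33*sqrt(2)/2 ≈ 8477.8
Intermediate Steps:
t(C, z) = 3 - sqrt(C**2 + z**2)
n(D) = -5/2 - D/2 (n(D) = -((D + 2) + 3)/2 = -((2 + D) + 3)/2 = -(5 + D)/2 = -5/2 - D/2)
J - (-93 + (105 - n(4)))*t(-1, -1) = 8504 - (-93 + (105 - (-5/2 - 1/2*4)))*(3 - sqrt((-1)**2 + (-1)**2)) = 8504 - (-93 + (105 - (-5/2 - 2)))*(3 - sqrt(1 + 1)) = 8504 - (-93 + (105 - 1*(-9/2)))*(3 - sqrt(2)) = 8504 - (-93 + (105 + 9/2))*(3 - sqrt(2)) = 8504 - (-93 + 219/2)*(3 - sqrt(2)) = 8504 - 33*(3 - sqrt(2))/2 = 8504 - (99/2 - 33*sqrt(2)/2) = 8504 + (-99/2 + 33*sqrt(2)/2) = 16909/2 + 33*sqrt(2)/2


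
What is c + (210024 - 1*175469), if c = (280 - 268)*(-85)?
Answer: 33535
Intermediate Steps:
c = -1020 (c = 12*(-85) = -1020)
c + (210024 - 1*175469) = -1020 + (210024 - 1*175469) = -1020 + (210024 - 175469) = -1020 + 34555 = 33535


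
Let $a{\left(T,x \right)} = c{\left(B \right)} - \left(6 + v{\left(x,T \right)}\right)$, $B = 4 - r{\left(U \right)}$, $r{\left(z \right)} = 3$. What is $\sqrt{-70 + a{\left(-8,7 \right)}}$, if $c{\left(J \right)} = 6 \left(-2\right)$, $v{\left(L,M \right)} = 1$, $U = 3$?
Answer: $i \sqrt{89} \approx 9.434 i$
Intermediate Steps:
$B = 1$ ($B = 4 - 3 = 1$)
$c{\left(J \right)} = -12$
$a{\left(T,x \right)} = -19$ ($a{\left(T,x \right)} = -12 - \left(6 + 1\right) = -12 - 7 = -19$)
$\sqrt{-70 + a{\left(-8,7 \right)}} = \sqrt{-70 - 19} = \sqrt{-89} = i \sqrt{89}$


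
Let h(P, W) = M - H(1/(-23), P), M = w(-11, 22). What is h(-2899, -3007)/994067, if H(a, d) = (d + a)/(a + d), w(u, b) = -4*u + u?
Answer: 32/994067 ≈ 3.2191e-5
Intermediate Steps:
w(u, b) = -3*u
M = 33 (M = -3*(-11) = 33)
H(a, d) = 1 (H(a, d) = (a + d)/(a + d) = 1)
h(P, W) = 32 (h(P, W) = 33 - 1*1 = 33 - 1 = 32)
h(-2899, -3007)/994067 = 32/994067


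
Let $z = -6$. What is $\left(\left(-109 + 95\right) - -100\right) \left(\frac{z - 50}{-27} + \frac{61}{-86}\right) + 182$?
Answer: $\frac{8083}{27} \approx 299.37$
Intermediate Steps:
$\left(\left(-109 + 95\right) - -100\right) \left(\frac{z - 50}{-27} + \frac{61}{-86}\right) + 182 = \left(\left(-109 + 95\right) - -100\right) \left(\frac{-6 - 50}{-27} + \frac{61}{-86}\right) + 182 = \left(-14 + 100\right) \left(\left(-56\right) \left(- \frac{1}{27}\right) + 61 \left(- \frac{1}{86}\right)\right) + 182 = 86 \left(\frac{56}{27} - \frac{61}{86}\right) + 182 = 86 \cdot \frac{3169}{2322} + 182 = \frac{3169}{27} + 182 = \frac{8083}{27}$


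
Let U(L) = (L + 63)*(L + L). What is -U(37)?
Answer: -7400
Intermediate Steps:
U(L) = 2*L*(63 + L) (U(L) = (63 + L)*(2*L) = 2*L*(63 + L))
-U(37) = -2*37*(63 + 37) = -2*37*100 = -1*7400 = -7400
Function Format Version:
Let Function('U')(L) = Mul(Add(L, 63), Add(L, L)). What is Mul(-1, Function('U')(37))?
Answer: -7400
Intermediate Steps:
Function('U')(L) = Mul(2, L, Add(63, L)) (Function('U')(L) = Mul(Add(63, L), Mul(2, L)) = Mul(2, L, Add(63, L)))
Mul(-1, Function('U')(37)) = Mul(-1, Mul(2, 37, Add(63, 37))) = Mul(-1, Mul(2, 37, 100)) = Mul(-1, 7400) = -7400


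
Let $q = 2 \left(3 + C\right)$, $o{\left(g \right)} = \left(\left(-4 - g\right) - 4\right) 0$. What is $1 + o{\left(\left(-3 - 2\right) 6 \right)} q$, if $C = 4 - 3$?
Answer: $1$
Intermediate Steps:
$C = 1$ ($C = 4 - 3 = 1$)
$o{\left(g \right)} = 0$ ($o{\left(g \right)} = \left(-8 - g\right) 0 = 0$)
$q = 8$ ($q = 2 \left(3 + 1\right) = 2 \cdot 4 = 8$)
$1 + o{\left(\left(-3 - 2\right) 6 \right)} q = 1 + 0 \cdot 8 = 1 + 0 = 1$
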